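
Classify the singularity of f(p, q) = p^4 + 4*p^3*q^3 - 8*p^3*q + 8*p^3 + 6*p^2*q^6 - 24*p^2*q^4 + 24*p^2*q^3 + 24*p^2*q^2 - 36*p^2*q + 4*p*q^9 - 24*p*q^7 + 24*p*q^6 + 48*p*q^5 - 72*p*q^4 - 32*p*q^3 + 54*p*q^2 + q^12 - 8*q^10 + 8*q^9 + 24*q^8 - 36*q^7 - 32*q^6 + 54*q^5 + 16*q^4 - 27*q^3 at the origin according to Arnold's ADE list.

E6

The Hessian of f at 0 is [[0, 0], [0, 0]] with rank 0, so corank 2. A Groebner basis of the Jacobian ideal J(f) in C{p,q} is {q^4, p*q^2 - 5*q^3/3, p^2 - 3*p*q + 9*q^2/4}; counting standard monomials gives mu = 6. Corank 2; j^3 = (2*p - 3*q)^3 is a perfect cube, so E-series; the 4-jet and mu = 6 give E_6.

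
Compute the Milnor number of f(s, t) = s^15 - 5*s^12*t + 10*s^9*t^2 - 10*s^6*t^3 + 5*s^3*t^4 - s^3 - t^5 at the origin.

The Hessian of f at 0 is [[0, 0], [0, 0]] with rank 0, so corank 2. A Groebner basis of the Jacobian ideal J(f) in C{s,t} is {t^4, s^2}; counting standard monomials gives mu = 8. Corank 2; j^3 = -s^3 is a perfect cube, so E-series; the 5-jet and mu = 8 give E_8.

8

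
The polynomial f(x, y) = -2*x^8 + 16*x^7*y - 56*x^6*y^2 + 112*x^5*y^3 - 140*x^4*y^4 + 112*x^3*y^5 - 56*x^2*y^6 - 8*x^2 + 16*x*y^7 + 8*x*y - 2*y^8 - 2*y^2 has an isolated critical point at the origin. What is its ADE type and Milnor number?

Type A_{7}, Milnor number mu = 7.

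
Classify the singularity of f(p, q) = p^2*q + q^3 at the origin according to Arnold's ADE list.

D4

The Hessian of f at 0 has rank 0. Corank 2; j^3 = q*(p^2 + q^2) splits into three distinct lines over C (the quadratic factor has nonzero discriminant), so D_4.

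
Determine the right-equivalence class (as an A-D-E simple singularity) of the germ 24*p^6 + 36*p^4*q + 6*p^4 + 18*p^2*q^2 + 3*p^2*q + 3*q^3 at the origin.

D_{4}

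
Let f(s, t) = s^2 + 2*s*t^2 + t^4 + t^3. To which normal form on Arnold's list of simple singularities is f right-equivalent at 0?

The Hessian of f at 0 has rank 1. Corank 1: A-series; mu = 2 gives A_2.

A_2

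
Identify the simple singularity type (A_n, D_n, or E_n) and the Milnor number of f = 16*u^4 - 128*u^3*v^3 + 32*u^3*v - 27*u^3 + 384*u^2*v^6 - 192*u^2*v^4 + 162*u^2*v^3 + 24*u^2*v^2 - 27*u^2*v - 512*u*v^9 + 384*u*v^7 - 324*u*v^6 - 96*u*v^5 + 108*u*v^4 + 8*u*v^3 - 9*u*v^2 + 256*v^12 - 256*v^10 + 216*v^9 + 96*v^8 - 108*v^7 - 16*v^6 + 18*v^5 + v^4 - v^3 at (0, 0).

Type E6, Milnor number mu = 6.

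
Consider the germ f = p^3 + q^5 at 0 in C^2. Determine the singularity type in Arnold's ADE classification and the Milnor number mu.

The Hessian of f at 0 has rank 0. Corank 2; j^3 = p^3 is a perfect cube, so E-series; the 5-jet and mu = 8 give E_8.

Type E_8, Milnor number mu = 8.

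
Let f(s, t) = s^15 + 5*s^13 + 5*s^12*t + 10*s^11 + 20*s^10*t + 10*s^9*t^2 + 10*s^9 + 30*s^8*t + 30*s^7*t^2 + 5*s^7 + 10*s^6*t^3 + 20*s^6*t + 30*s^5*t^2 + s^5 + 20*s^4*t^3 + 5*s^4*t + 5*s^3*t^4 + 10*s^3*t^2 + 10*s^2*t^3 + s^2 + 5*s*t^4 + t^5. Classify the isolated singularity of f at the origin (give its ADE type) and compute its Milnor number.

The Hessian of f at 0 has rank 1. Corank 1: A-series; mu = 4 gives A_4.

Type A4, Milnor number mu = 4.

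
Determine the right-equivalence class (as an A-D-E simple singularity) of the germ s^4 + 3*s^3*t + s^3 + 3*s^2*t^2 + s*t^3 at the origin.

The Hessian of f at 0 has rank 0. Corank 2; j^3 = s^3 is a perfect cube, so E-series; the 4-jet and mu = 7 give E_7.

E_{7}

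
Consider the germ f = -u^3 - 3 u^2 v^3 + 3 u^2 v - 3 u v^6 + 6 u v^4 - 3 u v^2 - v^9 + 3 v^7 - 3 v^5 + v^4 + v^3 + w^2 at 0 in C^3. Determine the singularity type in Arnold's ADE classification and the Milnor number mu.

The Hessian of f at 0 has rank 1. Corank 2; j^3 = -(u - v)^3 is a perfect cube, so E-series; the 4-jet and mu = 6 give E_6.

Type E_6, Milnor number mu = 6.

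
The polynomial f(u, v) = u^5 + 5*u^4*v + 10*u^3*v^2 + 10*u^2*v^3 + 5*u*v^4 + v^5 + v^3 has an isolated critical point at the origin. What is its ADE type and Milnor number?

The Hessian of f at 0 has rank 0. Corank 2; j^3 = v^3 is a perfect cube, so E-series; the 5-jet and mu = 8 give E_8.

Type E_8, Milnor number mu = 8.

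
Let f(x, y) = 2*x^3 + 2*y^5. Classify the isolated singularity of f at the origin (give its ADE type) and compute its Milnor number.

The Hessian of f at 0 has rank 0. Corank 2; j^3 = 2*x^3 is a perfect cube, so E-series; the 5-jet and mu = 8 give E_8.

Type E8, Milnor number mu = 8.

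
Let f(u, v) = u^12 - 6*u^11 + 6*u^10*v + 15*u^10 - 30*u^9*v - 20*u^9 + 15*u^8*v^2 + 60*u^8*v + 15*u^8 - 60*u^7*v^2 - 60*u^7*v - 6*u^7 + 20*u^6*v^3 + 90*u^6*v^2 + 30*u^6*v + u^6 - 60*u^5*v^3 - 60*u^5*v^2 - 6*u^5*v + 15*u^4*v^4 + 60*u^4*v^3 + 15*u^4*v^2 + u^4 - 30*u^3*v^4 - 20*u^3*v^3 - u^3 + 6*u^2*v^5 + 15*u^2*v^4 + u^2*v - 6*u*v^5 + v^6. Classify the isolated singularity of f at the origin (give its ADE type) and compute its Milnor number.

Type D_7, Milnor number mu = 7.

The Hessian of f at 0 has rank 0. Corank 2; j^3 = -u^2*(u - v) has shape L^2 M (L != M), so D-series; mu = 7 gives D_7.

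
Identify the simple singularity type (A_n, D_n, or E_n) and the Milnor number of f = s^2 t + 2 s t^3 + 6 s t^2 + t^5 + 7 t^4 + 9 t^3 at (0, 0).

Type D5, Milnor number mu = 5.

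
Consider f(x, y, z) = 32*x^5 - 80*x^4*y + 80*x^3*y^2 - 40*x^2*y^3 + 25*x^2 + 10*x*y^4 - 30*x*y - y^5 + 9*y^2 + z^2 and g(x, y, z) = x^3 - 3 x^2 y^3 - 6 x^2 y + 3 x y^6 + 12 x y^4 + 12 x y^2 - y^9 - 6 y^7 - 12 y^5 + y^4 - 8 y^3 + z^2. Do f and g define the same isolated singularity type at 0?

No.

The Hessian of f at 0 has rank 2. Corank 1: A-series; mu = 4 gives A_4. The Hessian of g at 0 has rank 1. Corank 2; j^3 = (x - 2*y)^3 is a perfect cube, so E-series; the 4-jet and mu = 6 give E_6. f is A_4 but g is E_6, hence not right-equivalent.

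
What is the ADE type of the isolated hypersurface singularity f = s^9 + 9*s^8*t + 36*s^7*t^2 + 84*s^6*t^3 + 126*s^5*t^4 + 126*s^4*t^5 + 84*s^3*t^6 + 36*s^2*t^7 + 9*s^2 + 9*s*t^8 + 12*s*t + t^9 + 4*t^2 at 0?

A_8

The Hessian of f at 0 has rank 1. Corank 1: A-series; mu = 8 gives A_8.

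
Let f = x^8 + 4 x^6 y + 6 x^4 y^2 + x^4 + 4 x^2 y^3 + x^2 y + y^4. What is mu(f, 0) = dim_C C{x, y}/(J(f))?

The Hessian of f at 0 has rank 0. Corank 2; j^3 = x^2*y has shape L^2 M (L != M), so D-series; mu = 5 gives D_5.

5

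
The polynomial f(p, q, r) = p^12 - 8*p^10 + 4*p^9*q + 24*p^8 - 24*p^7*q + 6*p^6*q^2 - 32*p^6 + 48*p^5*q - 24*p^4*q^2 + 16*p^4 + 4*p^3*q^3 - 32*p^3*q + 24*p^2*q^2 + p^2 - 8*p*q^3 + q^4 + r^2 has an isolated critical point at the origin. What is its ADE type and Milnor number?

Type A_{3}, Milnor number mu = 3.

The Hessian of f at 0 has rank 2. Corank 1: A-series; mu = 3 gives A_3.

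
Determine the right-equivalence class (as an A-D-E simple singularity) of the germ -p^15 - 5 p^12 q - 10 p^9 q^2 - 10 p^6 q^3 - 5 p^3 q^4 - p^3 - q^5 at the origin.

The Hessian of f at 0 is [[0, 0], [0, 0]] with rank 0, so corank 2. A Groebner basis of the Jacobian ideal J(f) in C{p,q} is {q^4, p^2}; counting standard monomials gives mu = 8. Corank 2; j^3 = -p^3 is a perfect cube, so E-series; the 5-jet and mu = 8 give E_8.

E_{8}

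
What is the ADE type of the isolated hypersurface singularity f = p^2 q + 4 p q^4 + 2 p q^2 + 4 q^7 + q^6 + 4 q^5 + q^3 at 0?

D_7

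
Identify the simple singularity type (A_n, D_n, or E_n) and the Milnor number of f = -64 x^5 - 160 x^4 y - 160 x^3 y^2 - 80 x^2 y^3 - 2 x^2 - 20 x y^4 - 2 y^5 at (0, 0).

Type A_{4}, Milnor number mu = 4.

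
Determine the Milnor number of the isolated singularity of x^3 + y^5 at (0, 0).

8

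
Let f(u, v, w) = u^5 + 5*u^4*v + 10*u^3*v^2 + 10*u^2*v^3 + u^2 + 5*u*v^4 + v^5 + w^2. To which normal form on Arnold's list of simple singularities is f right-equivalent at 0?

The Hessian of f at 0 is [[2, 0, 0], [0, 0, 0], [0, 0, 2]] with rank 2, so corank 1. A Groebner basis of the Jacobian ideal J(f) in C{u,v,w} is {v^4, u, w}; counting standard monomials gives mu = 4. Corank 1: A-series; mu = 4 gives A_4.

A_{4}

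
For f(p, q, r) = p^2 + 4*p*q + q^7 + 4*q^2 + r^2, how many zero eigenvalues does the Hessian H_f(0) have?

1

The Hessian at 0 is [[2, 4, 0], [4, 8, 0], [0, 0, 2]] of rank 2; hence corank 1.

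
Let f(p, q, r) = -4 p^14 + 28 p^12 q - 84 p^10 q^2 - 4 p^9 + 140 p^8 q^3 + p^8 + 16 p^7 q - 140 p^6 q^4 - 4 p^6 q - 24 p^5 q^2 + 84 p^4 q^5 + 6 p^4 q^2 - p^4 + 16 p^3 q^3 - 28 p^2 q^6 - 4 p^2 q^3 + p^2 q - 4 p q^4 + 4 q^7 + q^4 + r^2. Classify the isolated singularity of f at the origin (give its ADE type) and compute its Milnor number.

The Hessian of f at 0 is [[0, 0, 0], [0, 0, 0], [0, 0, 2]] with rank 1, so corank 2. A Groebner basis of the Jacobian ideal J(f) in C{p,q,r} is {p^3, p^2/4 + q^3, p*q, r}; counting standard monomials gives mu = 5. Corank 2; j^3 = p^2*q has shape L^2 M (L != M), so D-series; mu = 5 gives D_5.

Type D_{5}, Milnor number mu = 5.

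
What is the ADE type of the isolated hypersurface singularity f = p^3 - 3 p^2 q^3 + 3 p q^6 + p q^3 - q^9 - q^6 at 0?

E_7

The Hessian of f at 0 has rank 0. Corank 2; j^3 = p^3 is a perfect cube, so E-series; the 4-jet and mu = 7 give E_7.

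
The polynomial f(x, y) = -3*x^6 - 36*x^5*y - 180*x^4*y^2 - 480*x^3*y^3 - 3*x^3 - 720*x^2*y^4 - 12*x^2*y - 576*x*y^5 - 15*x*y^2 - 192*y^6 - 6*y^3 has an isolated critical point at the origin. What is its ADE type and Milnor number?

Type D_{7}, Milnor number mu = 7.

The Hessian of f at 0 is [[0, 0], [0, 0]] with rank 0, so corank 2. A Groebner basis of the Jacobian ideal J(f) in C{x,y} is {-x*y/6 + y^5 - y^2/6, x*y^2 + y^3, x^2 + 3*x*y + 2*y^2}; counting standard monomials gives mu = 7. Corank 2; j^3 = -3*(x + y)^2*(x + 2*y) has shape L^2 M (L != M), so D-series; mu = 7 gives D_7.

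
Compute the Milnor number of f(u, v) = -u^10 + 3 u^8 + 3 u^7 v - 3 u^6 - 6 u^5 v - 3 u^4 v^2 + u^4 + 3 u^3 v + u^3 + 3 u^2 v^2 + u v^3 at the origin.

7

The Hessian of f at 0 has rank 0. Corank 2; j^3 = u^3 is a perfect cube, so E-series; the 4-jet and mu = 7 give E_7.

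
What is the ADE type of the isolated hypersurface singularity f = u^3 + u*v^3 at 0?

The Hessian of f at 0 is [[0, 0], [0, 0]] with rank 0, so corank 2. A Groebner basis of the Jacobian ideal J(f) in C{u,v} is {u^3, u*v^2, 3*u^2 + v^3}; counting standard monomials gives mu = 7. Corank 2; j^3 = u^3 is a perfect cube, so E-series; the 4-jet and mu = 7 give E_7.

E_{7}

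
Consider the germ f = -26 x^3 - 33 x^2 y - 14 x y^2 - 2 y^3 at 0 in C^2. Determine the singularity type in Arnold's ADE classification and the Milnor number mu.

Type D_4, Milnor number mu = 4.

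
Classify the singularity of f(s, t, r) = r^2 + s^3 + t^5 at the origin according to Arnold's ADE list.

E_{8}

The Hessian of f at 0 has rank 1. Corank 2; j^3 = s^3 is a perfect cube, so E-series; the 5-jet and mu = 8 give E_8.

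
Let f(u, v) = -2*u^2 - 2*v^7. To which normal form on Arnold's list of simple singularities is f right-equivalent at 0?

A_{6}

The Hessian of f at 0 has rank 1. Corank 1: A-series; mu = 6 gives A_6.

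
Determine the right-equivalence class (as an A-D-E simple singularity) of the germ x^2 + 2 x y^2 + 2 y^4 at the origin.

The Hessian of f at 0 has rank 1. Corank 1: A-series; mu = 3 gives A_3.

A_3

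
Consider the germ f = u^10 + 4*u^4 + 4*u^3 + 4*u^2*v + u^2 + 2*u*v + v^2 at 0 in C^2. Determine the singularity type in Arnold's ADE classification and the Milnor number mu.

Type A_{9}, Milnor number mu = 9.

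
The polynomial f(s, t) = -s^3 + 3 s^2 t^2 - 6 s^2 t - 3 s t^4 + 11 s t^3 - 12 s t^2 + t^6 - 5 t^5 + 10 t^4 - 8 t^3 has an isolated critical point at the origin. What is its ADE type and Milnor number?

Type E_{7}, Milnor number mu = 7.

The Hessian of f at 0 has rank 0. Corank 2; j^3 = -(s + 2*t)^3 is a perfect cube, so E-series; the 4-jet and mu = 7 give E_7.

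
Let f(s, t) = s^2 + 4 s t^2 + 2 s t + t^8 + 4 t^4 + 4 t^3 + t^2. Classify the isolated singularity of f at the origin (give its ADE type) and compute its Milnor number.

Type A_{7}, Milnor number mu = 7.

The Hessian of f at 0 is [[2, 2], [2, 2]] with rank 1, so corank 1. A Groebner basis of the Jacobian ideal J(f) in C{s,t} is {s^4 + 3*s^3 + 7*s^2*t - 11*s^2/4 - 7*s*t/2 + 3*s/8 + 3*t/8, s^3*t - 3*s^3/2 - 3*s^2*t + s^2 + 5*s*t/4 - s/8 - t/8, s/2 + t^2 + t/2}; counting standard monomials gives mu = 7. Corank 1: A-series; mu = 7 gives A_7.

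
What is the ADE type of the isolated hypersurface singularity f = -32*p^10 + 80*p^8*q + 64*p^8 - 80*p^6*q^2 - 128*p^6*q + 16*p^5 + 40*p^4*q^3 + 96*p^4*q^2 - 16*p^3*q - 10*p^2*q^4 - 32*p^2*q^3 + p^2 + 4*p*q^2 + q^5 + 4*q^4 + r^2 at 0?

The Hessian of f at 0 has rank 2. Corank 1: A-series; mu = 4 gives A_4.

A_{4}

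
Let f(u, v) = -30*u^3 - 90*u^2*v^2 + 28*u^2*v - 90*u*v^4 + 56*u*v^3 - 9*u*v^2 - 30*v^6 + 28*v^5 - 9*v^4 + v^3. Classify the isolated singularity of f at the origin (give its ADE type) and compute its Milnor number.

Type D_4, Milnor number mu = 4.

The Hessian of f at 0 is [[0, 0], [0, 0]] with rank 0, so corank 2. A Groebner basis of the Jacobian ideal J(f) in C{u,v} is {v^3, u^2 - 3*v^2/26, u*v - 9*v^2/26}; counting standard monomials gives mu = 4. Corank 2; j^3 = -(3*u - v)*(10*u^2 - 6*u*v + v^2) splits into three distinct lines over C (the quadratic factor has nonzero discriminant), so D_4.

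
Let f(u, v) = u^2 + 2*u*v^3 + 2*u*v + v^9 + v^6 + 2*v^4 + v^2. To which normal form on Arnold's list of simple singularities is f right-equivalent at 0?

The Hessian of f at 0 has rank 1. Corank 1: A-series; mu = 8 gives A_8.

A8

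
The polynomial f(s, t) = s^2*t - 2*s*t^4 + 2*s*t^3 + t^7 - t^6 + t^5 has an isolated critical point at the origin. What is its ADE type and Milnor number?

Type D_7, Milnor number mu = 7.

The Hessian of f at 0 has rank 0. Corank 2; j^3 = s^2*t has shape L^2 M (L != M), so D-series; mu = 7 gives D_7.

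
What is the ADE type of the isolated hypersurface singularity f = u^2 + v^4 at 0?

A_3

The Hessian of f at 0 has rank 1. Corank 1: A-series; mu = 3 gives A_3.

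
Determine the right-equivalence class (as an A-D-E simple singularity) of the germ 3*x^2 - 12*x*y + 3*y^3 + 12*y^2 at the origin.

The Hessian of f at 0 is [[6, -12], [-12, 24]] with rank 1, so corank 1. A Groebner basis of the Jacobian ideal J(f) in C{x,y} is {y^2, x - 2*y}; counting standard monomials gives mu = 2. Corank 1: A-series; mu = 2 gives A_2.

A_{2}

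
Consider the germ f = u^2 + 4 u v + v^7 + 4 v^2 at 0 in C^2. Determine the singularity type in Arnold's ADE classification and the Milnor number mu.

The Hessian of f at 0 is [[2, 4], [4, 8]] with rank 1, so corank 1. A Groebner basis of the Jacobian ideal J(f) in C{u,v} is {v^6, u + 2*v}; counting standard monomials gives mu = 6. Corank 1: A-series; mu = 6 gives A_6.

Type A_6, Milnor number mu = 6.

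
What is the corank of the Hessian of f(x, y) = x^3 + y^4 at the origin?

Hessian at 0 has rank 0.

2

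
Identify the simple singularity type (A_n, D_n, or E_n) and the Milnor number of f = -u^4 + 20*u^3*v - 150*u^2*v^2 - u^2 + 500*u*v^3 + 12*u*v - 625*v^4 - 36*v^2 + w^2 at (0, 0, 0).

The Hessian of f at 0 is [[-2, 12, 0], [12, -72, 0], [0, 0, 2]] with rank 2, so corank 1. A Groebner basis of the Jacobian ideal J(f) in C{u,v,w} is {v^3, u - 6*v, w}; counting standard monomials gives mu = 3. Corank 1: A-series; mu = 3 gives A_3.

Type A_3, Milnor number mu = 3.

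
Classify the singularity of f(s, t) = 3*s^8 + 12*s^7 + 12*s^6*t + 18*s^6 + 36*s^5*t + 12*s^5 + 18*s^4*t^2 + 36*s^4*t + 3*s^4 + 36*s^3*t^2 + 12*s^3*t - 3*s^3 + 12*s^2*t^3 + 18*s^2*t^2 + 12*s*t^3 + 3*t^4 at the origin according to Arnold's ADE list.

E_6

The Hessian of f at 0 is [[0, 0], [0, 0]] with rank 0, so corank 2. A Groebner basis of the Jacobian ideal J(f) in C{s,t} is {t^4, s*t^2 + t^3/3, s^2}; counting standard monomials gives mu = 6. Corank 2; j^3 = -3*s^3 is a perfect cube, so E-series; the 4-jet and mu = 6 give E_6.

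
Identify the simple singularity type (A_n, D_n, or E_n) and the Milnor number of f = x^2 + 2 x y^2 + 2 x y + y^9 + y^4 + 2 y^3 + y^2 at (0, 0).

Type A_8, Milnor number mu = 8.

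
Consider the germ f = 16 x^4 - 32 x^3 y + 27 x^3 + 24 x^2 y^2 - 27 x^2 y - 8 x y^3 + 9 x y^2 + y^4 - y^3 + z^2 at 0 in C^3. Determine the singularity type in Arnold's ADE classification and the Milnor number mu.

Type E6, Milnor number mu = 6.

The Hessian of f at 0 is [[0, 0, 0], [0, 0, 0], [0, 0, 2]] with rank 1, so corank 2. A Groebner basis of the Jacobian ideal J(f) in C{x,y,z} is {y^4, x*y^2 - 7*y^3/18, x^2 - 2*x*y/3 + y^2/9, z}; counting standard monomials gives mu = 6. Corank 2; j^3 = (3*x - y)^3 is a perfect cube, so E-series; the 4-jet and mu = 6 give E_6.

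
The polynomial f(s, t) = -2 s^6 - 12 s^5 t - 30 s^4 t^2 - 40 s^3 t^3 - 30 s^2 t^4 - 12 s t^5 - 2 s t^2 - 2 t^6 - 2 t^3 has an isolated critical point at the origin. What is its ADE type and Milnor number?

Type D7, Milnor number mu = 7.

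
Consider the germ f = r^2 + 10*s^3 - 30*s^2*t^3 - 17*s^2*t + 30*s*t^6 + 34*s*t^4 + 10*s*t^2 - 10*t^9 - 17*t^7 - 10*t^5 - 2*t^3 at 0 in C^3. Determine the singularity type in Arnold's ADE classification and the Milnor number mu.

Type D_4, Milnor number mu = 4.

The Hessian of f at 0 is [[0, 0, 0], [0, 0, 0], [0, 0, 2]] with rank 1, so corank 2. A Groebner basis of the Jacobian ideal J(f) in C{s,t,r} is {t^3, s^2 - 2*t^2/11, s*t - 5*t^2/11, r}; counting standard monomials gives mu = 4. Corank 2; j^3 = (2*s - t)*(5*s^2 - 6*s*t + 2*t^2) splits into three distinct lines over C (the quadratic factor has nonzero discriminant), so D_4.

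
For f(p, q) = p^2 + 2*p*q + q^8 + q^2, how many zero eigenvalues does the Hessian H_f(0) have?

1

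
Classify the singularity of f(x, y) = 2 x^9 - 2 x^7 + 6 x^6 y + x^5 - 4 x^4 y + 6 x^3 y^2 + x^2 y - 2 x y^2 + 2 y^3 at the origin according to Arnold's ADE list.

D_{4}

The Hessian of f at 0 is [[0, 0], [0, 0]] with rank 0, so corank 2. A Groebner basis of the Jacobian ideal J(f) in C{x,y} is {y^3, x^2 + 2*y^2, x*y - y^2}; counting standard monomials gives mu = 4. Corank 2; j^3 = y*(x^2 - 2*x*y + 2*y^2) splits into three distinct lines over C (the quadratic factor has nonzero discriminant), so D_4.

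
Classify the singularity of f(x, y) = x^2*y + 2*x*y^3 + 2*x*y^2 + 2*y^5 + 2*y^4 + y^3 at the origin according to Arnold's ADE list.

The Hessian of f at 0 has rank 0. Corank 2; j^3 = y*(x + y)^2 has shape L^2 M (L != M), so D-series; mu = 6 gives D_6.

D_6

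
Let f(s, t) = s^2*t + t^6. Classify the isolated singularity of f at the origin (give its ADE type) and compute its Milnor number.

The Hessian of f at 0 has rank 0. Corank 2; j^3 = s^2*t has shape L^2 M (L != M), so D-series; mu = 7 gives D_7.

Type D_7, Milnor number mu = 7.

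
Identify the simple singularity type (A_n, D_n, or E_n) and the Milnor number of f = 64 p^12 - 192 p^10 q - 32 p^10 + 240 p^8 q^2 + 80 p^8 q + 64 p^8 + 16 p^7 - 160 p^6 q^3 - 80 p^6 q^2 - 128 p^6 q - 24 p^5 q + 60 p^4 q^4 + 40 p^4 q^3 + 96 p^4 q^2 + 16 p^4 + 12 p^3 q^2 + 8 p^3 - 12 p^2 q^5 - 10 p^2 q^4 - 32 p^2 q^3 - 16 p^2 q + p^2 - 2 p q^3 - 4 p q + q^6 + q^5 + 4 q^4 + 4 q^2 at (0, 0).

Type A_4, Milnor number mu = 4.

The Hessian of f at 0 is [[2, -4], [-4, 8]] with rank 1, so corank 1. A Groebner basis of the Jacobian ideal J(f) in C{p,q} is {-p/257 + q^3 - 16*q^2/257 + 2*q/257, p^2 + 64*p/257 - 4*q^2/257 - 128*q/257, p*q + 16*p/257 - 258*q^2/257 - 32*q/257}; counting standard monomials gives mu = 4. Corank 1: A-series; mu = 4 gives A_4.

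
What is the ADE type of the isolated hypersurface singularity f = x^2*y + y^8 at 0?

D_{9}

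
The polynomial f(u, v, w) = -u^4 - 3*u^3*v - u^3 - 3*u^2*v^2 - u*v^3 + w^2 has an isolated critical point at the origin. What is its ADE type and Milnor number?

Type E_7, Milnor number mu = 7.

The Hessian of f at 0 has rank 1. Corank 2; j^3 = -u^3 is a perfect cube, so E-series; the 4-jet and mu = 7 give E_7.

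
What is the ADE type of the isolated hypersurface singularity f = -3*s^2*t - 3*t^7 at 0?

D_8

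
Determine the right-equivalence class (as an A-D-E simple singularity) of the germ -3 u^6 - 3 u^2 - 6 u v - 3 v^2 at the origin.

A_{5}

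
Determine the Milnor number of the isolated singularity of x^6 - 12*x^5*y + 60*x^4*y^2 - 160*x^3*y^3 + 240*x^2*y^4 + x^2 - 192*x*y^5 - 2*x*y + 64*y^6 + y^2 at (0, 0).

5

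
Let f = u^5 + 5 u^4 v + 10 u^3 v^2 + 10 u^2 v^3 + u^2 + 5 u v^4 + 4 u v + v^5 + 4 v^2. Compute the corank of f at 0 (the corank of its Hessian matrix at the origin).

1

Hessian at 0 has rank 1.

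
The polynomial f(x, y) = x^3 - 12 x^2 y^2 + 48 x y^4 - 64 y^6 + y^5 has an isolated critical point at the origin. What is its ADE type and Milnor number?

Type E_8, Milnor number mu = 8.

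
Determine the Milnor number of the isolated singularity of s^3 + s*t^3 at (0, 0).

The Hessian of f at 0 has rank 0. Corank 2; j^3 = s^3 is a perfect cube, so E-series; the 4-jet and mu = 7 give E_7.

7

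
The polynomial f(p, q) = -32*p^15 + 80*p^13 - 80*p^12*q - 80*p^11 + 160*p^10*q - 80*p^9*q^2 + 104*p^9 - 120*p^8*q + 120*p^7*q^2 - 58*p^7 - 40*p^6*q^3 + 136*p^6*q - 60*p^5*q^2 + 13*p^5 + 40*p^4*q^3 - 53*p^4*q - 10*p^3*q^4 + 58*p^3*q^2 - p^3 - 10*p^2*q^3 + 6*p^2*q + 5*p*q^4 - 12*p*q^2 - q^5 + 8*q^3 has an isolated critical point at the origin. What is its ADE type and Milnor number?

Type E_8, Milnor number mu = 8.

The Hessian of f at 0 is [[0, 0], [0, 0]] with rank 0, so corank 2. A Groebner basis of the Jacobian ideal J(f) in C{p,q} is {7*p^2/64 + p*q^3 - 7*p*q/16 + 7*q^2/16, p^2/16 - p*q/4 + q^4 + q^2/4, p^3 - 12*p*q^2 + 16*q^3, p^2*q - 4*p*q^2 + 4*q^3}; counting standard monomials gives mu = 8. Corank 2; j^3 = -(p - 2*q)^3 is a perfect cube, so E-series; the 5-jet and mu = 8 give E_8.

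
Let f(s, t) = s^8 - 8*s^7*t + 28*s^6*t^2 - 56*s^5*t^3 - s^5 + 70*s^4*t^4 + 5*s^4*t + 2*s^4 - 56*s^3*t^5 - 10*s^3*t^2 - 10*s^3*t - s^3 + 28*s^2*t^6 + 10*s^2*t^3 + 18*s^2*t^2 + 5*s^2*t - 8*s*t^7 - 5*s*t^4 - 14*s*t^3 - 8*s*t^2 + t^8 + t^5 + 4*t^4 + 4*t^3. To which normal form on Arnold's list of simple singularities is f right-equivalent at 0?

D_{9}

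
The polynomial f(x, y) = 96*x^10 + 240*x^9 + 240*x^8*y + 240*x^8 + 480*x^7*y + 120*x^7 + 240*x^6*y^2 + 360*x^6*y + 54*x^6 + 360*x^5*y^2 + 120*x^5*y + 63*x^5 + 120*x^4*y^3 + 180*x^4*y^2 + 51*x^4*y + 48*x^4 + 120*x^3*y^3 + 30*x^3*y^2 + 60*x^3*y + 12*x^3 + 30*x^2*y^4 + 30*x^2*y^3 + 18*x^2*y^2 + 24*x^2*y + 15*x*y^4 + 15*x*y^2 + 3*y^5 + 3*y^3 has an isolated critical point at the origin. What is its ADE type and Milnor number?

The Hessian of f at 0 has rank 0. Corank 2; j^3 = 3*(x + y)*(2*x + y)^2 has shape L^2 M (L != M), so D-series; mu = 6 gives D_6.

Type D6, Milnor number mu = 6.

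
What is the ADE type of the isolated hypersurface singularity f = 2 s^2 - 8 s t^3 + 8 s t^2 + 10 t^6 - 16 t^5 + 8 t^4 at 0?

A5

The Hessian of f at 0 has rank 1. Corank 1: A-series; mu = 5 gives A_5.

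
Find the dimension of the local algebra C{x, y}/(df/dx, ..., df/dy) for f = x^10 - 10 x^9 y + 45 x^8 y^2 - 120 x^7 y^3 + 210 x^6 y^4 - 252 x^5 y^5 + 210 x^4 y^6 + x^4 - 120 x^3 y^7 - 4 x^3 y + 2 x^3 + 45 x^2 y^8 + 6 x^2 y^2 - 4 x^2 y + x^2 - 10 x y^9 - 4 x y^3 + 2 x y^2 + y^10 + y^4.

9

The Hessian of f at 0 has rank 1. Corank 1: A-series; mu = 9 gives A_9.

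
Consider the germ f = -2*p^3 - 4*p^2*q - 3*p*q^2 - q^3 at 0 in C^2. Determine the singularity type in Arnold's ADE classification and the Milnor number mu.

The Hessian of f at 0 is [[0, 0], [0, 0]] with rank 0, so corank 2. A Groebner basis of the Jacobian ideal J(f) in C{p,q} is {q^3, p^2 - 3*q^2/2, p*q + 3*q^2/2}; counting standard monomials gives mu = 4. Corank 2; j^3 = -(p + q)*(2*p^2 + 2*p*q + q^2) splits into three distinct lines over C (the quadratic factor has nonzero discriminant), so D_4.

Type D4, Milnor number mu = 4.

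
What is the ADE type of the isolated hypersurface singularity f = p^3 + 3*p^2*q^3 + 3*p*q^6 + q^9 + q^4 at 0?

E_{6}

The Hessian of f at 0 is [[0, 0], [0, 0]] with rank 0, so corank 2. A Groebner basis of the Jacobian ideal J(f) in C{p,q} is {q^3, p^2}; counting standard monomials gives mu = 6. Corank 2; j^3 = p^3 is a perfect cube, so E-series; the 4-jet and mu = 6 give E_6.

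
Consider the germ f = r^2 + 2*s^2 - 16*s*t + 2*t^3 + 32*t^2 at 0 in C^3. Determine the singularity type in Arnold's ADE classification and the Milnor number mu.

The Hessian of f at 0 has rank 2. Corank 1: A-series; mu = 2 gives A_2.

Type A_2, Milnor number mu = 2.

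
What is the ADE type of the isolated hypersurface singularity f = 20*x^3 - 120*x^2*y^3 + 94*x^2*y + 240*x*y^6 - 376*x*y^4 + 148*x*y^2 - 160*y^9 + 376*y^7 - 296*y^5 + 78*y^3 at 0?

The Hessian of f at 0 is [[0, 0], [0, 0]] with rank 0, so corank 2. A Groebner basis of the Jacobian ideal J(f) in C{x,y} is {y^3, x^2 - 23*y^2/11, x*y + 16*y^2/11}; counting standard monomials gives mu = 4. Corank 2; j^3 = 2*(2*x + 3*y)*(5*x^2 + 16*x*y + 13*y^2) splits into three distinct lines over C (the quadratic factor has nonzero discriminant), so D_4.

D_4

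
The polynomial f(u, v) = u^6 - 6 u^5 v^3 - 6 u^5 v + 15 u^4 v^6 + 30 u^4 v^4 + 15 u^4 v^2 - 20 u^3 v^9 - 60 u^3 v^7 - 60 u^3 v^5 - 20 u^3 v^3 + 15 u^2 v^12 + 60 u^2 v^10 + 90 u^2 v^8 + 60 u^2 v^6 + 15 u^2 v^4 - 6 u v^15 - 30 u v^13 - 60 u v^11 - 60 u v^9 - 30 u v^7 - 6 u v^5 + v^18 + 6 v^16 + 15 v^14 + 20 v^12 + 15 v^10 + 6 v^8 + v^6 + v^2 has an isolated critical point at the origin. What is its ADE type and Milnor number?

Type A5, Milnor number mu = 5.

The Hessian of f at 0 has rank 1. Corank 1: A-series; mu = 5 gives A_5.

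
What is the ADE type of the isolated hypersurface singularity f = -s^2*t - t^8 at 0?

The Hessian of f at 0 has rank 0. Corank 2; j^3 = -s^2*t has shape L^2 M (L != M), so D-series; mu = 9 gives D_9.

D_9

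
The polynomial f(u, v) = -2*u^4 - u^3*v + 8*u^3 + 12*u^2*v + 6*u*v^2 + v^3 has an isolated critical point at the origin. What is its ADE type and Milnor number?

The Hessian of f at 0 has rank 0. Corank 2; j^3 = (2*u + v)^3 is a perfect cube, so E-series; the 4-jet and mu = 7 give E_7.

Type E7, Milnor number mu = 7.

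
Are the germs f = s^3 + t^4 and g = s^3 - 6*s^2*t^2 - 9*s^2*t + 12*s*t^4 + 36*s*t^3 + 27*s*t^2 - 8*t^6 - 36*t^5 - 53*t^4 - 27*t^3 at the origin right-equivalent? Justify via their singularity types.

Yes.

The Hessian of f at 0 has rank 0. Corank 2; j^3 = s^3 is a perfect cube, so E-series; the 4-jet and mu = 6 give E_6. The Hessian of g at 0 has rank 0. Corank 2; j^3 = (s - 3*t)^3 is a perfect cube, so E-series; the 4-jet and mu = 6 give E_6. Both have type E_6, hence right-equivalent.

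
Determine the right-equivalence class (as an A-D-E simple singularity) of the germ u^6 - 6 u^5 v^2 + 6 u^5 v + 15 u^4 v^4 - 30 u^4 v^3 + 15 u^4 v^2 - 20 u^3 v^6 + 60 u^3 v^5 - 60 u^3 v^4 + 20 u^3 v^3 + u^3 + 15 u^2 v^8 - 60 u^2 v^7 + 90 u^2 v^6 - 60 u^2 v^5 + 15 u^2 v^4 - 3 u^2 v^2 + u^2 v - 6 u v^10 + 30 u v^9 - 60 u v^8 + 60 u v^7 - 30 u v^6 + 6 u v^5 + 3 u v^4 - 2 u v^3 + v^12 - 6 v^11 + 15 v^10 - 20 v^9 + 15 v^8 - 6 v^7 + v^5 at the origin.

The Hessian of f at 0 has rank 0. Corank 2; j^3 = u^2*(u + v) has shape L^2 M (L != M), so D-series; mu = 7 gives D_7.

D7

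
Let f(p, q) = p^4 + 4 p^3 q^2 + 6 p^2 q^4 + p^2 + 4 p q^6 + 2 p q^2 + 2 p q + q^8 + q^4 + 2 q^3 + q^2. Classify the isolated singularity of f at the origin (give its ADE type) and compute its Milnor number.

The Hessian of f at 0 has rank 1. Corank 1: A-series; mu = 3 gives A_3.

Type A3, Milnor number mu = 3.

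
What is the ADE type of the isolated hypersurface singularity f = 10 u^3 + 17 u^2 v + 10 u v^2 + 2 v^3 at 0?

D4

The Hessian of f at 0 has rank 0. Corank 2; j^3 = (2*u + v)*(5*u^2 + 6*u*v + 2*v^2) splits into three distinct lines over C (the quadratic factor has nonzero discriminant), so D_4.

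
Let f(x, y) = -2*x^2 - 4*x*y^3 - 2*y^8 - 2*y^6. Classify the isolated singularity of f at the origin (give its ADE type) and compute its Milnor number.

Type A_{7}, Milnor number mu = 7.

The Hessian of f at 0 is [[-4, 0], [0, 0]] with rank 1, so corank 1. A Groebner basis of the Jacobian ideal J(f) in C{x,y} is {x^3, x^2*y, x + y^3}; counting standard monomials gives mu = 7. Corank 1: A-series; mu = 7 gives A_7.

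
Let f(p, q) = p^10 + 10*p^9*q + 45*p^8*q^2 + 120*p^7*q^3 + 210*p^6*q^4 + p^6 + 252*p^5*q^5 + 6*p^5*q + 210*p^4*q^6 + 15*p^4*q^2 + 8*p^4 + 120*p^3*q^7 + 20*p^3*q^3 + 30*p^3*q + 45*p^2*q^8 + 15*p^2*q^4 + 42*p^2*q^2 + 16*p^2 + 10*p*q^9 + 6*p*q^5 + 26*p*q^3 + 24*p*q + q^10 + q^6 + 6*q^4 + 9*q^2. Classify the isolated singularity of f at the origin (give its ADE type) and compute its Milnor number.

The Hessian of f at 0 is [[32, 24], [24, 18]] with rank 1, so corank 1. A Groebner basis of the Jacobian ideal J(f) in C{p,q} is {1024*p*q^2 + 16384*p + q^5 + 832*q^3 + 12288*q, -128*p^2 + p*q^3 - 160*p*q + 7*q^4/8 - 48*q^2, p^3 - 9*p*q^2/4 - 12*p - 21*q^3/16 - 9*q, p^2*q + 7*p*q^2/4 + 16*p/3 + 37*q^3/48 + 4*q}; counting standard monomials gives mu = 9. Corank 1: A-series; mu = 9 gives A_9.

Type A_{9}, Milnor number mu = 9.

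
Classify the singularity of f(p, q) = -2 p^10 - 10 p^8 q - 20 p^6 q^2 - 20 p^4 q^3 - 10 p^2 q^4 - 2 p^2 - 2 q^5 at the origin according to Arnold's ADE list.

A_{4}

The Hessian of f at 0 has rank 1. Corank 1: A-series; mu = 4 gives A_4.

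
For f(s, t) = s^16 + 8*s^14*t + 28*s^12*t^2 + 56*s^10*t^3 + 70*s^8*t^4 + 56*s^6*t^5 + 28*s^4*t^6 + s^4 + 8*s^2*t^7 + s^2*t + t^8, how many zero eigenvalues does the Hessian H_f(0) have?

2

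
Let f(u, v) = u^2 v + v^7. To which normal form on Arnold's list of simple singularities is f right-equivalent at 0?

D8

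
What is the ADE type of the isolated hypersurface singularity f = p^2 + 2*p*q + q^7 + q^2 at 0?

A_{6}

The Hessian of f at 0 has rank 1. Corank 1: A-series; mu = 6 gives A_6.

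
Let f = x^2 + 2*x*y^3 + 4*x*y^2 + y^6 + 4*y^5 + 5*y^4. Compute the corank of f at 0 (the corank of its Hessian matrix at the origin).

Hessian at 0 has rank 1.

1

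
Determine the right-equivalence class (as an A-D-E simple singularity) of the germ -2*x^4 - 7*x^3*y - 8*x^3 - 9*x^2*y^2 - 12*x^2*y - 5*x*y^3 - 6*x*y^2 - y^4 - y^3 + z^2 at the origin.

The Hessian of f at 0 has rank 1. Corank 2; j^3 = -(2*x + y)^3 is a perfect cube, so E-series; the 4-jet and mu = 7 give E_7.

E_7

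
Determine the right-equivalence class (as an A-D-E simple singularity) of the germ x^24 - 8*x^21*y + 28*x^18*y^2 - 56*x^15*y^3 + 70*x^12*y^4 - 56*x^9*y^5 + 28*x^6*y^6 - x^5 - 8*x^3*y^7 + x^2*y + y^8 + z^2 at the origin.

The Hessian of f at 0 is [[0, 0, 0], [0, 0, 0], [0, 0, 2]] with rank 1, so corank 2. A Groebner basis of the Jacobian ideal J(f) in C{x,y,z} is {x^2/8 + y^7, x^3, x*y, z}; counting standard monomials gives mu = 9. Corank 2; j^3 = x^2*y has shape L^2 M (L != M), so D-series; mu = 9 gives D_9.

D9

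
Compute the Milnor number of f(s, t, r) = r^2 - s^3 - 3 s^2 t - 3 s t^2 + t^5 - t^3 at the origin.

The Hessian of f at 0 has rank 1. Corank 2; j^3 = -(s + t)^3 is a perfect cube, so E-series; the 5-jet and mu = 8 give E_8.

8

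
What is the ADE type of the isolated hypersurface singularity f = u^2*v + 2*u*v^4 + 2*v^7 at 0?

D8

The Hessian of f at 0 has rank 0. Corank 2; j^3 = u^2*v has shape L^2 M (L != M), so D-series; mu = 8 gives D_8.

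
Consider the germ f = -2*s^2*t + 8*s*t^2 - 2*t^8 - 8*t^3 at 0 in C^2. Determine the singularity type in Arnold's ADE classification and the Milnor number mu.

Type D9, Milnor number mu = 9.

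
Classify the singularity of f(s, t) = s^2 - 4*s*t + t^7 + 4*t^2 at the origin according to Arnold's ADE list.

A_6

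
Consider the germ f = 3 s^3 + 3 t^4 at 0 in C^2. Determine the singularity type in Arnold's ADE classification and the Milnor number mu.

Type E_6, Milnor number mu = 6.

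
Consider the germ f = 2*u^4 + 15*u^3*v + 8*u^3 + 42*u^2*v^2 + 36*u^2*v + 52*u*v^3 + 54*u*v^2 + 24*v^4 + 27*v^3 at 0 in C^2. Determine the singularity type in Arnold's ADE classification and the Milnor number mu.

Type E7, Milnor number mu = 7.

The Hessian of f at 0 has rank 0. Corank 2; j^3 = (2*u + 3*v)^3 is a perfect cube, so E-series; the 4-jet and mu = 7 give E_7.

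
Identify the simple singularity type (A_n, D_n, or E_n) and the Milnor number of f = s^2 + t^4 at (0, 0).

The Hessian of f at 0 has rank 1. Corank 1: A-series; mu = 3 gives A_3.

Type A_{3}, Milnor number mu = 3.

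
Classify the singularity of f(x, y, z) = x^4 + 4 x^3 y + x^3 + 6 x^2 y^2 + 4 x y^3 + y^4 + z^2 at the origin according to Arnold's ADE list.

The Hessian of f at 0 is [[0, 0, 0], [0, 0, 0], [0, 0, 2]] with rank 1, so corank 2. A Groebner basis of the Jacobian ideal J(f) in C{x,y,z} is {y^4, x*y^2 + y^3/3, x^2, z}; counting standard monomials gives mu = 6. Corank 2; j^3 = x^3 is a perfect cube, so E-series; the 4-jet and mu = 6 give E_6.

E_6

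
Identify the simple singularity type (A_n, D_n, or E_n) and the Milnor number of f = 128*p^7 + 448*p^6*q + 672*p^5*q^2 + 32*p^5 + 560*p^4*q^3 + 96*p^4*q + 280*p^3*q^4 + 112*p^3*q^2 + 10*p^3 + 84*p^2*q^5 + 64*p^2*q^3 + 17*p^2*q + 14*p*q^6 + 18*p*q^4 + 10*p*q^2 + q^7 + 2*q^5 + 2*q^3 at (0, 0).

The Hessian of f at 0 has rank 0. Corank 2; j^3 = (2*p + q)*(5*p^2 + 6*p*q + 2*q^2) splits into three distinct lines over C (the quadratic factor has nonzero discriminant), so D_4.

Type D_{4}, Milnor number mu = 4.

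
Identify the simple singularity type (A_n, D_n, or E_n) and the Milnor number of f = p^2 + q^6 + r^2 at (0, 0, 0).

Type A5, Milnor number mu = 5.

The Hessian of f at 0 is [[2, 0, 0], [0, 0, 0], [0, 0, 2]] with rank 2, so corank 1. A Groebner basis of the Jacobian ideal J(f) in C{p,q,r} is {q^5, p, r}; counting standard monomials gives mu = 5. Corank 1: A-series; mu = 5 gives A_5.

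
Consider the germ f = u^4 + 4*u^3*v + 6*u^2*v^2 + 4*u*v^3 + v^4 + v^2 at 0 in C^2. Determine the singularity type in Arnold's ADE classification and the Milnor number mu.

The Hessian of f at 0 has rank 1. Corank 1: A-series; mu = 3 gives A_3.

Type A_{3}, Milnor number mu = 3.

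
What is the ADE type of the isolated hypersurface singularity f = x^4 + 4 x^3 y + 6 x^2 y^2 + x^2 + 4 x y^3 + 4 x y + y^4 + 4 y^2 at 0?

A_{3}

The Hessian of f at 0 is [[2, 4], [4, 8]] with rank 1, so corank 1. A Groebner basis of the Jacobian ideal J(f) in C{x,y} is {y^3, x + 2*y}; counting standard monomials gives mu = 3. Corank 1: A-series; mu = 3 gives A_3.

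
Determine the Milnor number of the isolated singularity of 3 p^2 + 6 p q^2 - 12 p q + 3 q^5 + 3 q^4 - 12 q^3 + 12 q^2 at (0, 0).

4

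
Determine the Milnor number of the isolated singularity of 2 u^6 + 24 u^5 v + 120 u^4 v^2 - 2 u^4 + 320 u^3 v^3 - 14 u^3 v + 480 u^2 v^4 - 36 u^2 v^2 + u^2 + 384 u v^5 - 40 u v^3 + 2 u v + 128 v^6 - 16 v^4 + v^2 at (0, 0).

The Hessian of f at 0 is [[2, 2], [2, 2]] with rank 1, so corank 1. A Groebner basis of the Jacobian ideal J(f) in C{u,v} is {u*v^2 + u + v, -u + v^3 - v, u^2 + 2*u*v + v^2}; counting standard monomials gives mu = 5. Corank 1: A-series; mu = 5 gives A_5.

5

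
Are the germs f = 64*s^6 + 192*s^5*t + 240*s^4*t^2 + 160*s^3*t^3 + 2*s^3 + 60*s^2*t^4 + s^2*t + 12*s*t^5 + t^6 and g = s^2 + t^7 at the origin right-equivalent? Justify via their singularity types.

No.

The Hessian of f at 0 is [[0, 0], [0, 0]] with rank 0, so corank 2. A Groebner basis of the Jacobian ideal J(f) in C{s,t} is {-s*t/12 + t^5, s*t^2, s^2 + s*t/2}; counting standard monomials gives mu = 7. Corank 2; j^3 = s^2*(2*s + t) has shape L^2 M (L != M), so D-series; mu = 7 gives D_7. The Hessian of g at 0 is [[2, 0], [0, 0]] with rank 1, so corank 1. A Groebner basis of the Jacobian ideal J(g) in C{s,t} is {t^6, s}; counting standard monomials gives mu = 6. Corank 1: A-series; mu = 6 gives A_6. f is D_7 but g is A_6, hence not right-equivalent.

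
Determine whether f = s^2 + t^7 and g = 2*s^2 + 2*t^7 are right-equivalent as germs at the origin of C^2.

Yes.

The Hessian of f at 0 has rank 1. Corank 1: A-series; mu = 6 gives A_6. The Hessian of g at 0 has rank 1. Corank 1: A-series; mu = 6 gives A_6. Both have type A_6, hence right-equivalent.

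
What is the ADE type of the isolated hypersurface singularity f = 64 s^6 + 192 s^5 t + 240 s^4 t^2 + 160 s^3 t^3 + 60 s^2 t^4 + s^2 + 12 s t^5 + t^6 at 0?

A_{5}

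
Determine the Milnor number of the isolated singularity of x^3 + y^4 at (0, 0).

The Hessian of f at 0 has rank 0. Corank 2; j^3 = x^3 is a perfect cube, so E-series; the 4-jet and mu = 6 give E_6.

6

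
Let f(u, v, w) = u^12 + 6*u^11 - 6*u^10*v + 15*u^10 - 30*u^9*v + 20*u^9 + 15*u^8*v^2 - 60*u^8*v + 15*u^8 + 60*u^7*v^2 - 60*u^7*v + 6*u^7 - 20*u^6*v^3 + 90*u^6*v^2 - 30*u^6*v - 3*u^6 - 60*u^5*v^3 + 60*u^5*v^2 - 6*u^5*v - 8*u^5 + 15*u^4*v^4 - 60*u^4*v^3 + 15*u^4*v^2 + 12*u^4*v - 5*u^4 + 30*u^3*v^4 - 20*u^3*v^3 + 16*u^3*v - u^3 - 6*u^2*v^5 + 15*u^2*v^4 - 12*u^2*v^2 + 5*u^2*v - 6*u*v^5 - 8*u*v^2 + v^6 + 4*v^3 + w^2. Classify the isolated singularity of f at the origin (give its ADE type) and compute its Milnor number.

Type D_{7}, Milnor number mu = 7.

The Hessian of f at 0 has rank 1. Corank 2; j^3 = -(u - 2*v)^2*(u - v) has shape L^2 M (L != M), so D-series; mu = 7 gives D_7.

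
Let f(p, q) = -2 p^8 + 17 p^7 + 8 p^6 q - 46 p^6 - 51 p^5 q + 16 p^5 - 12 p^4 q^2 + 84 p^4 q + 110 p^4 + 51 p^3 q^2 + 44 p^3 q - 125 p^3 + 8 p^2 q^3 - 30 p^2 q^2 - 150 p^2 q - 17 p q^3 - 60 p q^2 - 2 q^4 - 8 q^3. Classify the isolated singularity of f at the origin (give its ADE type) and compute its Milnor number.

The Hessian of f at 0 is [[0, 0], [0, 0]] with rank 0, so corank 2. A Groebner basis of the Jacobian ideal J(f) in C{p,q} is {-390625*p^2/1752 - 78125*p*q/438 + q^4 - 125*q^3/5256 - 15625*q^2/438, p^3 - 2075*p^2/292 - 415*p*q/73 + 277*q^3/4380 - 83*q^2/73, p^2*q + 62125*p^2/5256 + 12425*p*q/1314 - 2503*q^3/15768 + 2485*q^2/1314, -19375*p^2/1314 + p*q^2 - 7750*p*q/657 + 7853*q^3/19710 - 1550*q^2/657}; counting standard monomials gives mu = 7. Corank 2; j^3 = -(5*p + 2*q)^3 is a perfect cube, so E-series; the 4-jet and mu = 7 give E_7.

Type E7, Milnor number mu = 7.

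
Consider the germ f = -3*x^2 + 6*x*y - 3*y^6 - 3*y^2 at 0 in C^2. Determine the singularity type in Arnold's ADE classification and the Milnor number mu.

Type A_5, Milnor number mu = 5.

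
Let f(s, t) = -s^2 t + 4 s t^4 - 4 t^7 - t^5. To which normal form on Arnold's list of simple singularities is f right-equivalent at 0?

D_6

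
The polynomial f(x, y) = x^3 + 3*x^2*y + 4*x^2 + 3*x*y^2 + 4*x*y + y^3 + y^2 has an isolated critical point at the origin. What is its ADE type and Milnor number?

The Hessian of f at 0 is [[8, 4], [4, 2]] with rank 1, so corank 1. A Groebner basis of the Jacobian ideal J(f) in C{x,y} is {y^2, x + y/2}; counting standard monomials gives mu = 2. Corank 1: A-series; mu = 2 gives A_2.

Type A2, Milnor number mu = 2.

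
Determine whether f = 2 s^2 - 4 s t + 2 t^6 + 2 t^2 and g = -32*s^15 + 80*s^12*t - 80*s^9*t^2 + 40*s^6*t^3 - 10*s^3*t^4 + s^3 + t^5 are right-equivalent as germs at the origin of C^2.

No.

The Hessian of f at 0 is [[4, -4], [-4, 4]] with rank 1, so corank 1. A Groebner basis of the Jacobian ideal J(f) in C{s,t} is {t^5, s - t}; counting standard monomials gives mu = 5. Corank 1: A-series; mu = 5 gives A_5. The Hessian of g at 0 is [[0, 0], [0, 0]] with rank 0, so corank 2. A Groebner basis of the Jacobian ideal J(g) in C{s,t} is {t^4, s^2}; counting standard monomials gives mu = 8. Corank 2; j^3 = s^3 is a perfect cube, so E-series; the 5-jet and mu = 8 give E_8. f is A_5 but g is E_8, hence not right-equivalent.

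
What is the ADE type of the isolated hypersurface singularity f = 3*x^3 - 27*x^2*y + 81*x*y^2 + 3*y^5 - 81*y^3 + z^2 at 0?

E_{8}

The Hessian of f at 0 is [[0, 0, 0], [0, 0, 0], [0, 0, 2]] with rank 1, so corank 2. A Groebner basis of the Jacobian ideal J(f) in C{x,y,z} is {y^4, x^2 - 6*x*y + 9*y^2, z}; counting standard monomials gives mu = 8. Corank 2; j^3 = 3*(x - 3*y)^3 is a perfect cube, so E-series; the 5-jet and mu = 8 give E_8.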